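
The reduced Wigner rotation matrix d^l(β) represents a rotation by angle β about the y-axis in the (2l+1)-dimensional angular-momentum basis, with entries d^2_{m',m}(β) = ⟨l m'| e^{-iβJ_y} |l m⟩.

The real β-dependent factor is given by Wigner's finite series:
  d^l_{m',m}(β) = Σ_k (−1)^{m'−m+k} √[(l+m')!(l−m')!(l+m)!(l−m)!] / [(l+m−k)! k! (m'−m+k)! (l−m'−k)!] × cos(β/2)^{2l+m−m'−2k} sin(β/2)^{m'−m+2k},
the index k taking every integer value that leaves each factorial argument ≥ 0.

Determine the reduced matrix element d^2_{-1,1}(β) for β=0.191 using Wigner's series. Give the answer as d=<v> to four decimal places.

d^2_{-1,1}(β=0.191) via Wigner's sum:
Half-angle: c=0.995443, s=0.095355. N=√(1·6·6·1)=6.000000
k∈{2,3} keeps every argument non-negative
  k=2: (−1)^0·6.0000/(2)·0.9954^2·0.0954^2 = +0.027030
  k=3: (−1)^1·6.0000/(6)·0.9954^0·0.0954^4 = -0.000083
d^2_{-1,1}(0.191) = +0.027030 -0.000083 = +0.026947

d=0.0269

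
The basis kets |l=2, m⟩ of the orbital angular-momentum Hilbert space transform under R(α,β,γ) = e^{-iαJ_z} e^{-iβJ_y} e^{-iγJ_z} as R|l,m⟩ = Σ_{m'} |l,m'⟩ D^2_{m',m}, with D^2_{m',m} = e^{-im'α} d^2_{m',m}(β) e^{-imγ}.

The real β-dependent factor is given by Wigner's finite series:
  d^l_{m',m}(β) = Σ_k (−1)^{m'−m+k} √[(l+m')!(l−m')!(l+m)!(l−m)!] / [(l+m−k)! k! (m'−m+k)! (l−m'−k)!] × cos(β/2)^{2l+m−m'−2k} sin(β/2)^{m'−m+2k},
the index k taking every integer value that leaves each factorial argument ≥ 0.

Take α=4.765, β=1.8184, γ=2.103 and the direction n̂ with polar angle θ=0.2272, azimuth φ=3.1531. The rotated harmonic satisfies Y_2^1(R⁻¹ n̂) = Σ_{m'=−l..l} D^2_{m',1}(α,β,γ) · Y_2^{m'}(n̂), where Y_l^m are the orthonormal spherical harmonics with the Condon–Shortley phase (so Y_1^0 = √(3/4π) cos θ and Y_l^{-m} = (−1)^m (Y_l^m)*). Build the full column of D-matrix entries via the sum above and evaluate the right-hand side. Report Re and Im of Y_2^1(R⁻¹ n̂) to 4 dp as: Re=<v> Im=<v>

Re=0.0544 Im=0.1773

Need the full column D^2_{m',1} for m'=−2..2 at α=4.765, β=1.8184, γ=2.103.
cos(β/2)=0.614377, sin(β/2)=0.789012
d^2_{-2,1}: single k=3 term ⇒ +0.603555;  D = +0.249947+0.549368i
d^2_{-1,1}: k∈[2..3] ⇒ +0.704951 -0.387557 = +0.317394;  D = -0.281587+0.146451i
d^2_{0,1}: k∈[1..2] ⇒ +0.448193 -0.739201 = -0.291008;  D = +0.147667+0.250759i
d^2_{1,1}: k∈[0..1] ⇒ +0.142476 -0.704951 = -0.562476;  D = -0.469000+0.310512i
d^2_{2,1}: single k=0 term ⇒ -0.365948;  D = -0.217786-0.294087i
Y_2^{m'}(θ=0.2272,φ=3.1531) and Σ D·Y over m':
  (+0.2499+0.5494i)·(+0.0196-0.0005i)  (-0.2816+0.1465i)·(-0.1695+0.0020i)  (+0.1477+0.2508i)·(+0.5828+0.0000i)  (-0.4690+0.3105i)·(+0.1695+0.0020i)  (-0.2178-0.2941i)·(+0.0196+0.0005i)
Y_2^1(R⁻¹ n̂) = +0.054403+0.177277i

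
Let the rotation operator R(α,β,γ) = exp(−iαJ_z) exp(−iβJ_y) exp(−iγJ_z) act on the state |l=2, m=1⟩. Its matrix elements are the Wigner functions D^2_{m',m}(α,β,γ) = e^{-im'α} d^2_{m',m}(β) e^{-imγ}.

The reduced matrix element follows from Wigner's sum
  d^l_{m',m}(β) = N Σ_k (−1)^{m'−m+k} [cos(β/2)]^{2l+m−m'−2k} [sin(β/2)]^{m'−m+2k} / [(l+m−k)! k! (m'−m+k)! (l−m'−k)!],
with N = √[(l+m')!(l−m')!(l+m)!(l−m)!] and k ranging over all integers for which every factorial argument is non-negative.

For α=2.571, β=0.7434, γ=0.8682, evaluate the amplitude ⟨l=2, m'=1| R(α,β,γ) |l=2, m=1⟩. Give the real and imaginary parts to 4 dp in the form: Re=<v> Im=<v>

Re=-0.3920 Im=0.1202

Split into d^2_{1,1}(β=0.7434) × two z-phases.
c=cos(0.7434/2)=0.931711, s=sin(0.7434/2)=0.363200; N=√[6·1·6·1]=6.000000
k: max(0,(1)−(1))=0 … min(2+(1),2−(1))=1
  k=0: (−1)^0·6.0000/(6)·0.9317^4·0.3632^0 = +0.753573
  k=1: (−1)^1·6.0000/(2)·0.9317^2·0.3632^2 = -0.343538
d^2_{1,1}(0.7434) = +0.753573 -0.343538 = +0.410035
Attach z-rotation phases: D = e^{-i(1)(2.571)}·(+0.410035)·e^{-i(1)(0.8682)} = -0.392010+0.120236i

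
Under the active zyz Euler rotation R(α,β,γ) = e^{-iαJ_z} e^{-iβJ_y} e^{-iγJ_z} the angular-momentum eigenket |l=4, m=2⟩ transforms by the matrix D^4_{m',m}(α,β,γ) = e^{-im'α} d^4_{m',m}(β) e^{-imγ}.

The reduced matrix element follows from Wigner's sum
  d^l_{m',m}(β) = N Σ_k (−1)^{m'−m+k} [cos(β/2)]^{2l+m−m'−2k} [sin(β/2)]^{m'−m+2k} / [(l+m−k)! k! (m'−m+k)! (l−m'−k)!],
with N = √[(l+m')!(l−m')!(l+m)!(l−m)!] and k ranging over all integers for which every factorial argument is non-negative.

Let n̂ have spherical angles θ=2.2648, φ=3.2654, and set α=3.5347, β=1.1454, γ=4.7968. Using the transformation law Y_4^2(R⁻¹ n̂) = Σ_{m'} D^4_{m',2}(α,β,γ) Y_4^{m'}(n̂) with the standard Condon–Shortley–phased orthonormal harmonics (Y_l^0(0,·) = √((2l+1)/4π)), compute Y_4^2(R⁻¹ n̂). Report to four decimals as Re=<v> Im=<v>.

Re=-0.0412 Im=0.0295

Need the full column D^4_{m',2} for m'=−4..4 at α=3.5347, β=1.1454, γ=4.7968.
cos(β/2)=0.840441, sin(β/2)=0.541903
d^4_{-4,2}: single k=6 term ⇒ +0.094651;  D = -0.015751-0.093331i
d^4_{-3,2}: k∈[5..6] ⇒ +0.311398 -0.043154 = +0.268244;  D = +0.142555+0.227228i
d^4_{-2,2}: k∈[4..6] ⇒ +0.645367 -0.214648 +0.007437 = +0.438156;  D = -0.357268-0.253654i
d^4_{-1,2}: k∈[3..5] ⇒ +0.943661 -0.588486 +0.048932 = +0.404107;  D = +0.393985+0.089877i
d^4_{0,2}: k∈[2..4] ⇒ +0.981766 -1.088443 +0.169694 = +0.063017;  D = -0.062121+0.010588i
d^4_{1,2}: k∈[1..3] ⇒ +0.680939 -1.415492 +0.392324 = -0.342228;  D = -0.289603+0.182346i
d^4_{2,2}: k∈[0..2] ⇒ +0.248919 -1.241846 +0.645367 = -0.347560;  D = +0.200743-0.283726i
d^4_{3,2}: k∈[0..1] ⇒ -0.600532 +0.749008 = +0.148476;  D = +0.032786-0.144811i
d^4_{4,2}: single k=0 term ⇒ +0.547603;  D = +0.092890+0.539667i
Y_4^{m'}(θ=2.2648,φ=3.2654) and Σ D·Y over m':
  (-0.0158-0.0933i)·(+0.1359-0.0734i)  (+0.1426+0.2272i)·(+0.3388-0.1320i)  (-0.3573-0.2537i)·(+0.3572-0.0903i)  (+0.3940+0.0899i)·(-0.0314+0.0039i)  (-0.0621+0.0106i)·(-0.3613+0.0000i)  (-0.2896+0.1823i)·(+0.0314+0.0039i)  (+0.2007-0.2837i)·(+0.3572+0.0903i)  (+0.0328-0.1448i)·(-0.3388-0.1320i)  (+0.0929+0.5397i)·(+0.1359+0.0734i)
Y_4^2(R⁻¹ n̂) = -0.041225+0.029515i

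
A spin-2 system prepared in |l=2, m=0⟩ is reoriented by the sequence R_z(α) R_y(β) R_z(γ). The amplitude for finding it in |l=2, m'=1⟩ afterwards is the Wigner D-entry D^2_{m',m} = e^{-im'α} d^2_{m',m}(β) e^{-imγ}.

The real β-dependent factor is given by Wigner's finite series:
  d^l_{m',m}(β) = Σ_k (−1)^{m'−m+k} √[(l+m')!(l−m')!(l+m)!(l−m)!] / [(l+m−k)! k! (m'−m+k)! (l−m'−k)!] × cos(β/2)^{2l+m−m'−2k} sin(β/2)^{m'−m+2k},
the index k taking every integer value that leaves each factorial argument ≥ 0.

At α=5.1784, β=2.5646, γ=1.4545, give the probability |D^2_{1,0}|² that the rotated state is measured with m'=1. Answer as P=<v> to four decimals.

D^2_{1,0}(5.1784,2.5646,1.4545) = e^{-i·1·5.1784}·d^2_{1,0}(2.5646)·e^{-i·0·1.4545}. Compute d first:
c=cos(2.5646/2)=0.284511, s=sin(2.5646/2)=0.958673; N=√[6·1·2·2]=4.898979
k∈{0,1} keeps every argument non-negative
  k=0: (−1)^1·4.8990/(2)·0.2845^3·0.9587^1 = -0.054081
  k=1: (−1)^2·4.8990/(2)·0.2845^1·0.9587^3 = +0.614025
d^2_{1,0}(2.5646) = -0.054081 +0.614025 = +0.559944
|D^2_{1,0}|² = |d^2_{1,0}(β)|² = (+0.559944)² = 0.313537 (the z-rotation phases have unit modulus)

P=0.3135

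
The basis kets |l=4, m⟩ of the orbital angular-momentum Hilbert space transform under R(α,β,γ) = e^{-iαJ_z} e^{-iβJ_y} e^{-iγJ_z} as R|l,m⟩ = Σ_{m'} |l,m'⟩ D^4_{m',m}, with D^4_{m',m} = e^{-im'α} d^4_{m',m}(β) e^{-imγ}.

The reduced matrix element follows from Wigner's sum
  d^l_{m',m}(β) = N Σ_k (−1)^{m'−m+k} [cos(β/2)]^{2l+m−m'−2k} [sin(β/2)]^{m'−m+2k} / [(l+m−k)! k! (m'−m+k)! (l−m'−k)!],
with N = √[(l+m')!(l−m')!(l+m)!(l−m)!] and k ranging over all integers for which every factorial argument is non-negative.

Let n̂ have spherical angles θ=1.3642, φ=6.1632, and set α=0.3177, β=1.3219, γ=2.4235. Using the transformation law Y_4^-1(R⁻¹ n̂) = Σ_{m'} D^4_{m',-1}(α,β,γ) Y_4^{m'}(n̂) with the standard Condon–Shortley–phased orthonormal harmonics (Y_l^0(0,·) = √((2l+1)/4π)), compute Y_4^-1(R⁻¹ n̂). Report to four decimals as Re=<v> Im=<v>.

Need the full column D^4_{m',-1} for m'=−4..4 at α=0.3177, β=1.3219, γ=2.4235.
cos(β/2)=0.789409, sin(β/2)=0.613867
d^4_{-4,-1}: single k=3 term ⇒ +0.530675;  D = -0.451661-0.278601i
d^4_{-3,-1}: k∈[2..3] ⇒ +0.723824 -0.729500 = -0.005677;  D = +0.005521+0.001322i
d^4_{-2,-1}: k∈[1..3] ⇒ +0.497539 -1.504322 +0.606448 = -0.400335;  D = +0.398967-0.033067i
d^4_{-1,-1}: k∈[0..3] ⇒ +0.150806 -1.367898 +1.654352 -0.333465 = +0.103794;  D = -0.095585+0.040457i
d^4_{0,-1}: k∈[0..3] ⇒ -0.524452 +1.902833 -1.150654 +0.115968 = +0.343695;  D = -0.258824+0.226134i
d^4_{1,-1}: k∈[0..3] ⇒ +0.911932 -1.654352 +0.500198 -0.020165 = -0.262386;  D = +0.133776-0.225722i
d^4_{2,-1}: k∈[0..2] ⇒ -1.002881 +0.909672 -0.110017 = -0.203226;  D = +0.043815-0.198447i
d^4_{3,-1}: k∈[0..1] ⇒ +0.729500 -0.264680 = +0.464821;  D = +0.046588+0.462480i
d^4_{4,-1}: single k=0 term ⇒ -0.320902;  D = -0.130293-0.293261i
Y_4^{m'}(θ=1.3642,φ=6.1632) and Σ D·Y over m':
  (-0.4517-0.2786i)·(+0.3602+0.1875i)  (+0.0055+0.0013i)·(+0.2253+0.0848i)  (+0.3990-0.0331i)·(-0.2196-0.0537i)  (-0.0956+0.0405i)·(-0.2551-0.0308i)  (-0.2588+0.2261i)·(+0.1904+0.0000i)  (+0.1338-0.2257i)·(+0.2551-0.0308i)  (+0.0438-0.1984i)·(-0.2196+0.0537i)  (+0.0466+0.4625i)·(-0.2253+0.0848i)  (-0.1303-0.2933i)·(+0.3602-0.1875i)
Y_4^-1(R⁻¹ n̂) = -0.345744-0.359993i

Re=-0.3457 Im=-0.3600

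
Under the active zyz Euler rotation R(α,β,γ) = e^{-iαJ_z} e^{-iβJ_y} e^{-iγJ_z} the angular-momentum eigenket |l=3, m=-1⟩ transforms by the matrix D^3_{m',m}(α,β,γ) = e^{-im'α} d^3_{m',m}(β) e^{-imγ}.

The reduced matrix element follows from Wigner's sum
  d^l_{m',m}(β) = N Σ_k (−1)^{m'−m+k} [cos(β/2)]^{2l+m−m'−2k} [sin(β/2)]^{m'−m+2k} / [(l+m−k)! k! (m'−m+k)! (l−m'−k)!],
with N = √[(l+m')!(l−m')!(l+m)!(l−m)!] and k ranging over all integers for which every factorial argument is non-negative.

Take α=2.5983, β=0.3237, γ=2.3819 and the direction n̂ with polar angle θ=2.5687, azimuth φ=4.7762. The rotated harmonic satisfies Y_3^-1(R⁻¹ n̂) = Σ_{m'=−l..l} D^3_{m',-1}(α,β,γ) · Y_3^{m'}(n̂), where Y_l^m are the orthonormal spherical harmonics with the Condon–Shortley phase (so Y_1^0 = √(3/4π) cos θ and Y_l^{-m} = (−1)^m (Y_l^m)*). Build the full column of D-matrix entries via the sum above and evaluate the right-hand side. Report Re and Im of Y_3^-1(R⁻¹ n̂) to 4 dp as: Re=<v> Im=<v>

Need the full column D^3_{m',-1} for m'=−3..3 at α=2.5983, β=0.3237, γ=2.3819.
cos(β/2)=0.986931, sin(β/2)=0.161144
d^3_{-3,-1}: single k=2 term ⇒ +0.095416;  D = -0.069683-0.065180i
d^3_{-2,-1}: k∈[1..2] ⇒ +0.477143 -0.025441 = +0.451702;  D = +0.122868+0.434670i
d^3_{-1,-1}: k∈[0..2] ⇒ +0.924103 -0.197091 +0.003941 = +0.730953;  D = +0.193426-0.704896i
d^3_{0,-1}: k∈[0..2] ⇒ -0.522684 +0.041804 -0.000371 = -0.481252;  D = +0.348930-0.331437i
d^3_{1,-1}: k∈[0..2] ⇒ +0.147818 -0.005254 +0.000018 = +0.142581;  D = +0.139256-0.030614i
d^3_{2,-1}: k∈[0..1] ⇒ -0.025441 +0.000339 = -0.025102;  D = +0.023773+0.008060i
d^3_{3,-1}: single k=0 term ⇒ +0.002544;  D = +0.001640+0.001945i
Y_3^{m'}(θ=2.5687,φ=4.7762) and Σ D·Y over m':
  (-0.0697-0.0652i)·(-0.0126-0.0652i)  (+0.1229+0.4347i)·(+0.2503-0.0321i)  (+0.1934-0.7049i)·(+0.0283+0.4425i)  (+0.3489-0.3314i)·(-0.1665+0.0000i)  (+0.1393-0.0306i)·(-0.0283+0.4425i)  (+0.0238+0.0081i)·(+0.2503+0.0321i)  (+0.0016+0.0019i)·(+0.0126-0.0652i)
Y_3^-1(R⁻¹ n̂) = +0.316063+0.296226i

Re=0.3161 Im=0.2962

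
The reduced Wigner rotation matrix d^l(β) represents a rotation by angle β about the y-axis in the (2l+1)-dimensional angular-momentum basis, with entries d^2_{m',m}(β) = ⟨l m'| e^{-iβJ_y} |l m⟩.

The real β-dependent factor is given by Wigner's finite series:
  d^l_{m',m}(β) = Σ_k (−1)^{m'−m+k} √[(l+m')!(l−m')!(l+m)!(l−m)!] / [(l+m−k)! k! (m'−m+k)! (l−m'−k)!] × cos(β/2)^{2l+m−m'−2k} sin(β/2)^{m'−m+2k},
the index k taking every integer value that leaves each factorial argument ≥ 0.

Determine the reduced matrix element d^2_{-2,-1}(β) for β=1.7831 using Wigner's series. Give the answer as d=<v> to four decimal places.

d=0.3858

d^2_{-2,-1}(β=1.7831) via Wigner's sum:
With c≡cos(β/2)=0.628207 and s≡sin(β/2)=0.778046, N=[1·24·1·6]^{1/2}=12.000000
The bounds max(0,m−m')=1 and min(l+m,l−m')=1 give 1 term
  k=1: (−1)^0·12.0000/(6)·0.6282^3·0.7780^1 = +0.385783
d^2_{-2,-1}(1.7831) = +0.385783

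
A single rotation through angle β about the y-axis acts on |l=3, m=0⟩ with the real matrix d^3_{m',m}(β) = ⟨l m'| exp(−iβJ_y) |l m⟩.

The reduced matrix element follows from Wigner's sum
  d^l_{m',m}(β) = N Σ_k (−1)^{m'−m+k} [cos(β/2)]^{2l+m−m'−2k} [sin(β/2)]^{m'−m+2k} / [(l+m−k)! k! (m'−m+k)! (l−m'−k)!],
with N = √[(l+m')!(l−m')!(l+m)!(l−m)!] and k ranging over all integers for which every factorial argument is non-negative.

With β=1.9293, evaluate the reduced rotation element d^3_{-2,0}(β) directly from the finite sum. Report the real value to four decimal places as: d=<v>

d=-0.4213

d^3_{-2,0}(β=1.9293) via Wigner's sum:
Half-angle: c=0.569705, s=0.821850. N=√(1·120·6·6)=65.726707
k∈{2,3} keeps every argument non-negative
  k=2: (−1)^0·65.7267/(12)·0.5697^4·0.8218^2 = +0.389712
  k=3: (−1)^1·65.7267/(12)·0.5697^2·0.8218^4 = -0.811016
d^3_{-2,0}(1.9293) = +0.389712 -0.811016 = -0.421304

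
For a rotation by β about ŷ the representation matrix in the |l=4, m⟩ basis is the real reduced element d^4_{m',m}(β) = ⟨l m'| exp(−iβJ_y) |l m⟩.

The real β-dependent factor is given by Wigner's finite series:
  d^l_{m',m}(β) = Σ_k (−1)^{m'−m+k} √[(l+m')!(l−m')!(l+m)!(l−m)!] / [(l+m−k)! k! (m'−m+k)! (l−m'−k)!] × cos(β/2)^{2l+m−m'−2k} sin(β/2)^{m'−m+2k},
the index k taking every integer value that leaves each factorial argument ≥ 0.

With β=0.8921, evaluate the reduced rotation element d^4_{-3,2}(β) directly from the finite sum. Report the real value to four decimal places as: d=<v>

d^4_{-3,2}(β=0.8921) via Wigner's sum:
Half-angle: c=0.902158, s=0.431405. N=√(1·5040·720·2)=2693.993318
Admissible k: 5..6 (factorial args all ≥0)
  k=5: (−1)^0·2693.9933/(240)·0.9022^3·0.4314^5 = +0.123158
  k=6: (−1)^1·2693.9933/(720)·0.9022^1·0.4314^7 = -0.009387
d^4_{-3,2}(0.8921) = +0.123158 -0.009387 = +0.113770

d=0.1138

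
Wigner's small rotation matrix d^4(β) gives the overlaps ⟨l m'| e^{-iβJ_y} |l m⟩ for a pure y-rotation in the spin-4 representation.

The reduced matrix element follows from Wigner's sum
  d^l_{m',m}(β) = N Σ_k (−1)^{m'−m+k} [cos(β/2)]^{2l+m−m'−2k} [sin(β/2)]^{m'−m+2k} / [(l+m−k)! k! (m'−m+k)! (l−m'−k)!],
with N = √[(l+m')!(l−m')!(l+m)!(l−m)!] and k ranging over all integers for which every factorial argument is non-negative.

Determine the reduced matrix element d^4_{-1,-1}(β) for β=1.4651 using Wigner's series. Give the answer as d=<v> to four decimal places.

d=0.2993

d^4_{-1,-1}(β=1.4651) via Wigner's sum:
c=cos(1.4651/2)=0.743471, s=sin(1.4651/2)=0.668768; N=√[6·120·6·120]=720.000000
k∈{0,1,2,3} keeps every argument non-negative
  k=0: (−1)^0·720.0000/(720)·0.7435^8·0.6688^0 = +0.093350
  k=1: (−1)^1·720.0000/(48)·0.7435^6·0.6688^2 = -1.132994
  k=2: (−1)^2·720.0000/(24)·0.7435^4·0.6688^4 = +1.833494
  k=3: (−1)^3·720.0000/(72)·0.7435^2·0.6688^6 = -0.494516
d^4_{-1,-1}(1.4651) = +0.093350 -1.132994 +1.833494 -0.494516 = +0.299334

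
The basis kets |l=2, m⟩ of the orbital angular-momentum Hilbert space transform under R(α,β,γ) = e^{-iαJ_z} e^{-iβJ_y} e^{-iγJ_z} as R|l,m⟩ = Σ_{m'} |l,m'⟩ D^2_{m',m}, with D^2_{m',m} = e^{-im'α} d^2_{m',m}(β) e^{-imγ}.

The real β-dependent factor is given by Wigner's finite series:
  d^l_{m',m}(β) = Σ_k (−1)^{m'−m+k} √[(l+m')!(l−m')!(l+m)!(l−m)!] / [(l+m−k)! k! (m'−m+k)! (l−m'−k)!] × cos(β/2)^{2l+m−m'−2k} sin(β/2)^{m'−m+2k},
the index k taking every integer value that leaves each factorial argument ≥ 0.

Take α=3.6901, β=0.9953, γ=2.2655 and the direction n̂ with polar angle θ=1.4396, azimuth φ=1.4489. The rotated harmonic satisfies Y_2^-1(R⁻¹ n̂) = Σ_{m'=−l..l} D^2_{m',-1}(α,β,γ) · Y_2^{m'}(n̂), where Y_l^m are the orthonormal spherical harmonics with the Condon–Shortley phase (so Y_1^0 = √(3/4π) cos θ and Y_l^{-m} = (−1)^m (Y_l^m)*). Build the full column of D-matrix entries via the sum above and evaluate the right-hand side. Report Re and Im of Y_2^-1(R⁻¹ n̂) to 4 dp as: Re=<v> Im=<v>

Re=0.1074 Im=0.2888

Need the full column D^2_{m',-1} for m'=−2..2 at α=3.6901, β=0.9953, γ=2.2655.
cos(β/2)=0.878707, sin(β/2)=0.477362
d^2_{-2,-1}: single k=1 term ⇒ +0.647753;  D = -0.632010-0.141942i
d^2_{-1,-1}: k∈[0..1] ⇒ +0.596178 -0.527843 = +0.068335;  D = +0.064701-0.021987i
d^2_{0,-1}: k∈[0..1] ⇒ -0.793333 +0.234133 = -0.559200;  D = +0.357976-0.429601i
d^2_{1,-1}: k∈[0..1] ⇒ +0.527843 -0.051927 = +0.475916;  D = +0.069330-0.470839i
d^2_{2,-1}: single k=0 term ⇒ -0.191169;  D = -0.074851-0.175906i
Y_2^{m'}(θ=1.4396,φ=1.4489) and Σ D·Y over m':
  (-0.6320-0.1419i)·(-0.3684-0.0916i)  (+0.0647-0.0220i)·(+0.0122-0.0995i)  (+0.3580-0.4296i)·(-0.2992+0.0000i)  (+0.0693-0.4708i)·(-0.0122-0.0995i)  (-0.0749-0.1759i)·(-0.3684+0.0916i)
Y_2^-1(R⁻¹ n̂) = +0.107371+0.288842i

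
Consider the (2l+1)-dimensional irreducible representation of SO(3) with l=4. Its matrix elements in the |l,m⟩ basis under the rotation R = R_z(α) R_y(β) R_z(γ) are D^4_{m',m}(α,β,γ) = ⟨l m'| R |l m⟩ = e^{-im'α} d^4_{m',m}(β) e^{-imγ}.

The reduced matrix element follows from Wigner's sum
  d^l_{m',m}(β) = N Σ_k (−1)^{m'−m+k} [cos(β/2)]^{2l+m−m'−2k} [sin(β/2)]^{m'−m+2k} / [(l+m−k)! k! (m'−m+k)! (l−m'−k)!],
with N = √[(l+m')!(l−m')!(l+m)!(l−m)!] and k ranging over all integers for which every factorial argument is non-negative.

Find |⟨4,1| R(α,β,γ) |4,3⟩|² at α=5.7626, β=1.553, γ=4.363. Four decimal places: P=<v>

D^4_{1,3}(5.7626,1.553,4.363) = e^{-i·1·5.7626}·d^4_{1,3}(1.553)·e^{-i·3·4.363}. Compute d first:
c=cos(1.553/2)=0.713371, s=sin(1.553/2)=0.700787; N=√[120·6·5040·1]=1904.940944
k: max(0,(3)−(1))=2 … min(4+(3),4−(1))=3
  k=2: (−1)^0·1904.9409/(240)·0.7134^6·0.7008^2 = +0.513729
  k=3: (−1)^1·1904.9409/(144)·0.7134^4·0.7008^4 = -0.826274
d^4_{1,3}(1.553) = +0.513729 -0.826274 = -0.312545
|D^4_{1,3}|² = |d^4_{1,3}(β)|² = (-0.312545)² = 0.097684 (the z-rotation phases have unit modulus)

P=0.0977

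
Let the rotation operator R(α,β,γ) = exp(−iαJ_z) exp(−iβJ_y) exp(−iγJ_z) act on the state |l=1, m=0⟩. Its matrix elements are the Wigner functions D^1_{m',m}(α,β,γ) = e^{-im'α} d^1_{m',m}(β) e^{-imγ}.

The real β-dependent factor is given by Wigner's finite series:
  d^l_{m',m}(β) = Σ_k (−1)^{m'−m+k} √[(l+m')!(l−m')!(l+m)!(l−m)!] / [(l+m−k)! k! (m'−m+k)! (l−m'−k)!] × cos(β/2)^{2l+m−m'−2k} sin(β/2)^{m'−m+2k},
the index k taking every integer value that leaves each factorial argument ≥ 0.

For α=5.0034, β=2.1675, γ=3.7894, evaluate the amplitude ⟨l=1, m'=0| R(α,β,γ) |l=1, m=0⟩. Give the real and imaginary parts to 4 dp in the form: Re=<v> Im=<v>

Re=-0.5619 Im=0.0000

D^1_{0,0}(5.0034,2.1675,3.7894) = e^{-i·0·5.0034}·d^1_{0,0}(2.1675)·e^{-i·0·3.7894}. Compute d first:
With c≡cos(β/2)=0.468018 and s≡sin(β/2)=0.883719, N=[1·1·1·1]^{1/2}=1.000000
Admissible k: 0..1 (factorial args all ≥0)
  k=0: (−1)^0·1.0000/(1)·0.4680^2·0.8837^0 = +0.219041
  k=1: (−1)^1·1.0000/(1)·0.4680^0·0.8837^2 = -0.780959
d^1_{0,0}(2.1675) = +0.219041 -0.780959 = -0.561919
Phases: e^{-i·(0)·5.0034}=+1.000000+0.000000i, e^{-i·(0)·3.7894}=+1.000000+0.000000i ⇒ D=-0.561919+0.000000i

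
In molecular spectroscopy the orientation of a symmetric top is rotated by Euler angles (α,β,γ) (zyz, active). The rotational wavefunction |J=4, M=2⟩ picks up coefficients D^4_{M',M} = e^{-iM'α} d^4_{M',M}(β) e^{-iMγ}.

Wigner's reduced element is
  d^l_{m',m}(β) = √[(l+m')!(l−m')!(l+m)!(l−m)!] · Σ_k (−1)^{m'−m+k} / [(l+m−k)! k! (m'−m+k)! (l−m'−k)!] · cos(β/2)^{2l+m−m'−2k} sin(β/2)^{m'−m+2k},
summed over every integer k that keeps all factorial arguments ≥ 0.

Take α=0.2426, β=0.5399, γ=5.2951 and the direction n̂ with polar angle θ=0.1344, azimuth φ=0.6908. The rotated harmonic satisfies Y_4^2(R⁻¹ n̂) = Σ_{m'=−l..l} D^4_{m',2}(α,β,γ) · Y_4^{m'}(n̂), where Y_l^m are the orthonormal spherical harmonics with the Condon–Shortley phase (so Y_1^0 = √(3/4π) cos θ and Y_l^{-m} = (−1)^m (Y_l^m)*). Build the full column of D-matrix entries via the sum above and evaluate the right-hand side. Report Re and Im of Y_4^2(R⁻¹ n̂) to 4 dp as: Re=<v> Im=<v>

Re=-0.0328 Im=0.2692

Need the full column D^4_{m',2} for m'=−4..4 at α=0.2426, β=0.5399, γ=5.2951.
cos(β/2)=0.963784, sin(β/2)=0.266683
d^4_{-4,2}: single k=6 term ⇒ +0.001768;  D = -0.001735+0.000343i
d^4_{-3,2}: k∈[5..6] ⇒ +0.013555 -0.000346 = +0.013209;  D = -0.011964+0.005598i
d^4_{-2,2}: k∈[4..6] ⇒ +0.065463 -0.004010 +0.000026 = +0.061478;  D = -0.047795+0.038668i
d^4_{-1,2}: k∈[3..5] ⇒ +0.223050 -0.025617 +0.000392 = +0.197825;  D = -0.119402+0.157727i
d^4_{0,2}: k∈[2..4] ⇒ +0.540744 -0.110406 +0.003170 = +0.433508;  D = -0.170959+0.398374i
d^4_{1,2}: k∈[1..3] ⇒ +0.873958 -0.334574 +0.017078 = +0.556462;  D = -0.090178+0.549106i
d^4_{2,2}: k∈[0..2] ⇒ +0.744455 -0.683993 +0.065463 = +0.125925;  D = +0.010041+0.125524i
d^4_{3,2}: k∈[0..1] ⇒ -0.770759 +0.177040 = -0.593719;  D = -0.188131-0.563124i
d^4_{4,2}: single k=0 term ⇒ +0.301613;  D = +0.161495+0.254734i
Y_4^{m'}(θ=0.1344,φ=0.6908) and Σ D·Y over m':
  (-0.0017+0.0003i)·(-0.0001-0.0001i)  (-0.0120+0.0056i)·(-0.0014-0.0026i)  (-0.0478+0.0387i)·(+0.0066-0.0347i)  (-0.1194+0.1577i)·(+0.1876-0.1551i)  (-0.1710+0.3984i)·(+0.7715+0.0000i)  (-0.0902+0.5491i)·(-0.1876-0.1551i)  (+0.0100+0.1255i)·(+0.0066+0.0347i)  (-0.1881-0.5631i)·(+0.0014-0.0026i)  (+0.1615+0.2547i)·(-0.0001+0.0001i)
Y_4^2(R⁻¹ n̂) = -0.032773+0.269207i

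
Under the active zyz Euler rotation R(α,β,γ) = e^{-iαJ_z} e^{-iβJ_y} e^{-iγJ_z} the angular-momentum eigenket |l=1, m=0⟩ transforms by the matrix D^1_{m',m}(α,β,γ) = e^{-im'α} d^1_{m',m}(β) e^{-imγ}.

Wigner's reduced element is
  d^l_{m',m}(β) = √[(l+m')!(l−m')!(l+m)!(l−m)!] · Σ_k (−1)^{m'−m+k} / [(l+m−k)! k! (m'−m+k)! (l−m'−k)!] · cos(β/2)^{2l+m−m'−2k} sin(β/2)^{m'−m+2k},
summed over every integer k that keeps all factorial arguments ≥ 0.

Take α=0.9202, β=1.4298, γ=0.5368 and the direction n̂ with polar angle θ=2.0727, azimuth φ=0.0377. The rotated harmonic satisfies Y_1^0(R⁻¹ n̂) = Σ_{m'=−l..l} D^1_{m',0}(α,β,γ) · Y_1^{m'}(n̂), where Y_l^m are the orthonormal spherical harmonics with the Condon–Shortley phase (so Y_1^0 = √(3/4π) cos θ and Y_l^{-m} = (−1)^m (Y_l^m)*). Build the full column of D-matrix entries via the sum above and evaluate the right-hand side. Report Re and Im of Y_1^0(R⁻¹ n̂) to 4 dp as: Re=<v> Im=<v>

Need the full column D^1_{m',0} for m'=−1..1 at α=0.9202, β=1.4298, γ=0.5368.
cos(β/2)=0.755159, sin(β/2)=0.655542
d^1_{-1,0}: single k=1 term ⇒ +0.700090;  D = +0.424017+0.557077i
d^1_{0,0}: k∈[0..1] ⇒ +0.570265 -0.429735 = +0.140530;  D = +0.140530+0.000000i
d^1_{1,0}: single k=0 term ⇒ -0.700090;  D = -0.424017+0.557077i
Y_1^{m'}(θ=2.0727,φ=0.0377) and Σ D·Y over m':
  (+0.4240+0.5571i)·(+0.3027-0.0114i)  (+0.1405+0.0000i)·(-0.2351+0.0000i)  (-0.4240+0.5571i)·(-0.3027-0.0114i)
Y_1^0(R⁻¹ n̂) = +0.236359+0.000000i

Re=0.2364 Im=0.0000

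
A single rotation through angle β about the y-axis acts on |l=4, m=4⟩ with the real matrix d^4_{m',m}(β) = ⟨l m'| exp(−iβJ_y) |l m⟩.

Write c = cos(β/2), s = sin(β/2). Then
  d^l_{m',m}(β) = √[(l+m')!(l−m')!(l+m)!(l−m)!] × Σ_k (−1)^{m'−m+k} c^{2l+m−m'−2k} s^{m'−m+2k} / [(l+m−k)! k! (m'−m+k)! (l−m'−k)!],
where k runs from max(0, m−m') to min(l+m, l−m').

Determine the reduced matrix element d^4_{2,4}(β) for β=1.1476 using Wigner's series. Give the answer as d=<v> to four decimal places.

d=0.5471

d^4_{2,4}(β=1.1476) via Wigner's sum:
c=cos(1.1476/2)=0.839844, s=sin(1.1476/2)=0.542827; N=√[720·2·40320·1]=7619.763776
The bounds max(0,m−m')=2 and min(l+m,l−m')=2 give 1 term
  k=2: (−1)^0·7619.7638/(1440)·0.8398^6·0.5428^2 = +0.547136
d^4_{2,4}(1.1476) = +0.547136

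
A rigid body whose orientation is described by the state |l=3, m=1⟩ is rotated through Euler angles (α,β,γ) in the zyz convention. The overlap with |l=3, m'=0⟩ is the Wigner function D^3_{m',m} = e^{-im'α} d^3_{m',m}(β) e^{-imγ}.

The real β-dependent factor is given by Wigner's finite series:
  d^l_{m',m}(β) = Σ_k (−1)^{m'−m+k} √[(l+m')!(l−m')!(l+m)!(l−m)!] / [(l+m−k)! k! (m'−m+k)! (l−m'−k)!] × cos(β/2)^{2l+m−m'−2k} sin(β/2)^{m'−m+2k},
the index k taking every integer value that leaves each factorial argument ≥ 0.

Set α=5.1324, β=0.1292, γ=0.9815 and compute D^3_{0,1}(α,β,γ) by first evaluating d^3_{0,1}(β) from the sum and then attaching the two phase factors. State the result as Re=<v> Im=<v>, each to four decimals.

D^3_{0,1}(5.1324,0.1292,0.9815) = e^{-i·0·5.1324}·d^3_{0,1}(0.1292)·e^{-i·1·0.9815}. Compute d first:
Half-angle: c=0.997914, s=0.064555. N=√(6·6·24·2)=41.569219
k: max(0,(1)−(0))=1 … min(3+(1),3−(0))=3
  k=1: (−1)^0·41.5692/(12)·0.9979^5·0.0646^1 = +0.221303
  k=2: (−1)^1·41.5692/(4)·0.9979^3·0.0646^3 = -0.002778
  k=3: (−1)^2·41.5692/(12)·0.9979^1·0.0646^5 = +0.000004
d^3_{0,1}(0.1292) = +0.221303 -0.002778 +0.000004 = +0.218528
D = (+1.000000+0.000000i)·(+0.218528)·(+0.555776-0.831332i) = +0.121453-0.181670i

Re=0.1215 Im=-0.1817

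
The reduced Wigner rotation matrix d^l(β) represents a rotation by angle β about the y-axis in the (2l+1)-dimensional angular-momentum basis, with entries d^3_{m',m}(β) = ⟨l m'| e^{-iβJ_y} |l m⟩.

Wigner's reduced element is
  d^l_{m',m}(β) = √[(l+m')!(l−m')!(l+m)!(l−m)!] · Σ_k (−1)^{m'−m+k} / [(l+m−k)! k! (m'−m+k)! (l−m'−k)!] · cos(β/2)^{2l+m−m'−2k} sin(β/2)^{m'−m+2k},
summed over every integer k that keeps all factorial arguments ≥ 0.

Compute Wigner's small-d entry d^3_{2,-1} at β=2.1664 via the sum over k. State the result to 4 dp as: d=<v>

d=0.3489

d^3_{2,-1}(β=2.1664) via Wigner's sum:
With c≡cos(β/2)=0.468504 and s≡sin(β/2)=0.883462, N=[120·1·2·24]^{1/2}=75.894664
The bounds max(0,m−m')=0 and min(l+m,l−m')=1 give 2 terms
  k=0: (−1)^3·75.8947/(12)·0.4685^3·0.8835^3 = -0.448469
  k=1: (−1)^4·75.8947/(24)·0.4685^1·0.8835^5 = +0.797354
d^3_{2,-1}(2.1664) = -0.448469 +0.797354 = +0.348886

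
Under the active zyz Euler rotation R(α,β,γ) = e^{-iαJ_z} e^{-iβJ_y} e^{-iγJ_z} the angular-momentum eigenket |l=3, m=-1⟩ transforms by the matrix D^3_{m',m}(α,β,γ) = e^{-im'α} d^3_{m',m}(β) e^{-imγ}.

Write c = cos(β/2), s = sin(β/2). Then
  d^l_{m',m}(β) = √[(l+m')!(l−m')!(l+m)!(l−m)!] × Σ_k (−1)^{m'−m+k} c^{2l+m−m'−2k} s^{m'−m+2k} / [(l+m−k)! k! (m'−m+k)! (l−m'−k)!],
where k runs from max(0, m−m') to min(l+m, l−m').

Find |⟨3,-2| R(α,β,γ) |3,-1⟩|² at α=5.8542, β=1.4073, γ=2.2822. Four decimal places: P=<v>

First d^3_{-2,-1}(β=1.4073), then the phase factors e^{-i(-2)α} and e^{-i(-1)γ}:
c=cos(1.4073/2)=0.762486, s=sin(1.4073/2)=0.647005; N=√[1·120·2·24]=75.894664
k: max(0,(-1)−(-2))=1 … min(3+(-1),3−(-2))=2
  k=1: (−1)^0·75.8947/(24)·0.7625^5·0.6470^1 = +0.527310
  k=2: (−1)^1·75.8947/(12)·0.7625^3·0.6470^3 = -0.759361
d^3_{-2,-1}(1.4073) = +0.527310 -0.759361 = -0.232051
|D^3_{-2,-1}|² = |d^3_{-2,-1}(β)|² = (-0.232051)² = 0.053847 (the z-rotation phases have unit modulus)

P=0.0538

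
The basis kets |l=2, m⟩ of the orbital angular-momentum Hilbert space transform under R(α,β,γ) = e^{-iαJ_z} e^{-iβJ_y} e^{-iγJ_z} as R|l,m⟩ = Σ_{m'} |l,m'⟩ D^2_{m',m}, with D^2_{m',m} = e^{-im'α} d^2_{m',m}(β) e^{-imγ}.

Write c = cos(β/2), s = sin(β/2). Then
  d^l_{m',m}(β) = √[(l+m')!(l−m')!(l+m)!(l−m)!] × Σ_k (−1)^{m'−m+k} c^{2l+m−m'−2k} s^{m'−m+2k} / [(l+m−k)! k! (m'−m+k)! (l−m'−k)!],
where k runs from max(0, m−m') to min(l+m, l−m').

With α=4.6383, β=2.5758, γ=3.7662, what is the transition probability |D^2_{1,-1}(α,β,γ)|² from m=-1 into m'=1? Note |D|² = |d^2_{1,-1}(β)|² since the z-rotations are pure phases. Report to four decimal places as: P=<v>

D^2_{1,-1}(4.6383,2.5758,3.7662) = e^{-i·1·4.6383}·d^2_{1,-1}(2.5758)·e^{-i·-1·3.7662}. Compute d first:
With c≡cos(β/2)=0.279138 and s≡sin(β/2)=0.960251, N=[6·1·1·6]^{1/2}=6.000000
Admissible k: 0..1 (factorial args all ≥0)
  k=0: (−1)^2·6.0000/(2)·0.2791^2·0.9603^2 = +0.215540
  k=1: (−1)^3·6.0000/(6)·0.2791^0·0.9603^4 = -0.850235
d^2_{1,-1}(2.5758) = +0.215540 -0.850235 = -0.634695
|D^2_{1,-1}|² = |d^2_{1,-1}(β)|² = (-0.634695)² = 0.402837 (the z-rotation phases have unit modulus)

P=0.4028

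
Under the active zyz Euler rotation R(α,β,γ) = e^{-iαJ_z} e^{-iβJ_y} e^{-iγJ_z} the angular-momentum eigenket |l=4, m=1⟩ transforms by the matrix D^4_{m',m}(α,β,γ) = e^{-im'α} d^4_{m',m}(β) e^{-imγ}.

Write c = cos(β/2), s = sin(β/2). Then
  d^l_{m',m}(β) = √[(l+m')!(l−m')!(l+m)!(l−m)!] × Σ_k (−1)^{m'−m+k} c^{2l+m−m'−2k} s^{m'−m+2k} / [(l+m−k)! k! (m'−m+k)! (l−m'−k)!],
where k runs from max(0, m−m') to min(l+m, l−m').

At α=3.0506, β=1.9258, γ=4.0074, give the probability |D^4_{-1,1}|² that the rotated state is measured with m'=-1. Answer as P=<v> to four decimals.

P=0.0057

First d^4_{-1,1}(β=1.9258), then the phase factors e^{-i(-1)α} and e^{-i(1)γ}:
Half-angle: c=0.571142, s=0.820851. N=√(6·120·120·6)=720.000000
k∈{2,3,4,5} keeps every argument non-negative
  k=2: (−1)^0·720.0000/(72)·0.5711^6·0.8209^2 = +0.233880
  k=3: (−1)^1·720.0000/(24)·0.5711^4·0.8209^4 = -1.449290
  k=4: (−1)^2·720.0000/(48)·0.5711^2·0.8209^6 = +1.496809
  k=5: (−1)^3·720.0000/(720)·0.5711^0·0.8209^8 = -0.206118
d^4_{-1,1}(1.9258) = +0.233880 -1.449290 +1.496809 -0.206118 = +0.075281
|D^4_{-1,1}|² = |d^4_{-1,1}(β)|² = (+0.075281)² = 0.005667 (the z-rotation phases have unit modulus)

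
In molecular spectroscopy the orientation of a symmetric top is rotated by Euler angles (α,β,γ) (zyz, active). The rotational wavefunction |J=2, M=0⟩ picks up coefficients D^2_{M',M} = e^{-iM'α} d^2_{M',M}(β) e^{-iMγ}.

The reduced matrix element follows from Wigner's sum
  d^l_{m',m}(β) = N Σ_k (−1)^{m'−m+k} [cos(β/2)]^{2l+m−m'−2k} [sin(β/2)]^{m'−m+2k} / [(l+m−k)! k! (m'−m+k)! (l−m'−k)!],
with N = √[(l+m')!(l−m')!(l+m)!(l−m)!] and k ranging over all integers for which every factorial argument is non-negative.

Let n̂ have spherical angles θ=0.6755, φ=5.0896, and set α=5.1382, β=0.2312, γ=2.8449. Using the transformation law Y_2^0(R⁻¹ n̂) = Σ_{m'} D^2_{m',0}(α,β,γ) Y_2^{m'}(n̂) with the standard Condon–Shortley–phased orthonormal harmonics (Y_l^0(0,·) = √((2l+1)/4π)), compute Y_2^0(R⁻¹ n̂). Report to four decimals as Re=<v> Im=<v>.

Need the full column D^2_{m',0} for m'=−2..2 at α=5.1382, β=0.2312, γ=2.8449.
cos(β/2)=0.993326, sin(β/2)=0.115343
d^2_{-2,0}: single k=2 term ⇒ +0.032154;  D = -0.021182-0.024191i
d^2_{-1,0}: k∈[1..2] ⇒ +0.276911 -0.003734 = +0.273178;  D = +0.112839-0.248784i
d^2_{0,0}: k∈[0..2] ⇒ +0.973569 -0.052508 +0.000177 = +0.921238;  D = +0.921238+0.000000i
d^2_{1,0}: k∈[0..1] ⇒ -0.276911 +0.003734 = -0.273178;  D = -0.112839-0.248784i
d^2_{2,0}: single k=0 term ⇒ +0.032154;  D = -0.021182+0.024191i
Y_2^{m'}(θ=0.6755,φ=5.0896) and Σ D·Y over m':
  (-0.0212-0.0242i)·(-0.1100+0.1034i)  (+0.1128-0.2488i)·(+0.1389+0.3505i)  (+0.9212+0.0000i)·(+0.2608+0.0000i)  (-0.1128-0.2488i)·(-0.1389+0.3505i)  (-0.0212+0.0242i)·(-0.1100-0.1034i)
Y_2^0(R⁻¹ n̂) = +0.455688+0.000000i

Re=0.4557 Im=0.0000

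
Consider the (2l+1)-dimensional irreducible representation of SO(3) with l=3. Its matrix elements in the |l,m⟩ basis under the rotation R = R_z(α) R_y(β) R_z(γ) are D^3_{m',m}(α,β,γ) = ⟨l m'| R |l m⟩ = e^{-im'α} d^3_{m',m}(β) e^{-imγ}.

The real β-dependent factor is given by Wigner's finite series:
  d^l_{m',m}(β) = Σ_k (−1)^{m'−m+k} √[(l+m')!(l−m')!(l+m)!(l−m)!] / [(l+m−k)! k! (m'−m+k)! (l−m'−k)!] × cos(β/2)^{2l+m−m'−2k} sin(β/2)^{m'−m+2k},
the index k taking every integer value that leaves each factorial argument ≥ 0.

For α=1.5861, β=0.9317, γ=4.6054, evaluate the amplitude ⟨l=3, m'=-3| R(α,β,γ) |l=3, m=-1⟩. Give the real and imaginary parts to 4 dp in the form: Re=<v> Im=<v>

Split into d^3_{-3,-1}(β=0.9317) × two z-phases.
With c≡cos(β/2)=0.893440 and s≡sin(β/2)=0.449182, N=[1·720·2·24]^{1/2}=185.903201
k∈{2} keeps every argument non-negative
  k=2: (−1)^0·185.9032/(48)·0.8934^4·0.4492^2 = +0.497912
d^3_{-3,-1}(0.9317) = +0.497912
Phases: e^{-i·(-3)·1.5861}=+0.045895-0.998946i, e^{-i·(-1)·4.6054}=-0.106785-0.994282i ⇒ D=-0.496984+0.030393i

Re=-0.4970 Im=0.0304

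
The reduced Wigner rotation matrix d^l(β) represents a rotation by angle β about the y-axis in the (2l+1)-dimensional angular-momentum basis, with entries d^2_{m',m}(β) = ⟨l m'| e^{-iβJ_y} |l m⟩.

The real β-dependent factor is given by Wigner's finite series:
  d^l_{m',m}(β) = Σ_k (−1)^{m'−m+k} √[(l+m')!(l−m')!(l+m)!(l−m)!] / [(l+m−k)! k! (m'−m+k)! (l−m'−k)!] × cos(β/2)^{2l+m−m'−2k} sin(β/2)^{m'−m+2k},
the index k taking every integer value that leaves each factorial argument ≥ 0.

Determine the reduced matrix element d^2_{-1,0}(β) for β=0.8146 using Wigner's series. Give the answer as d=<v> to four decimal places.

d^2_{-1,0}(β=0.8146) via Wigner's sum:
With c≡cos(β/2)=0.918194 and s≡sin(β/2)=0.396132, N=[1·6·2·2]^{1/2}=4.898979
The bounds max(0,m−m')=1 and min(l+m,l−m')=2 give 2 terms
  k=1: (−1)^0·4.8990/(2)·0.9182^3·0.3961^1 = +0.751135
  k=2: (−1)^1·4.8990/(2)·0.9182^1·0.3961^3 = -0.139807
d^2_{-1,0}(0.8146) = +0.751135 -0.139807 = +0.611328

d=0.6113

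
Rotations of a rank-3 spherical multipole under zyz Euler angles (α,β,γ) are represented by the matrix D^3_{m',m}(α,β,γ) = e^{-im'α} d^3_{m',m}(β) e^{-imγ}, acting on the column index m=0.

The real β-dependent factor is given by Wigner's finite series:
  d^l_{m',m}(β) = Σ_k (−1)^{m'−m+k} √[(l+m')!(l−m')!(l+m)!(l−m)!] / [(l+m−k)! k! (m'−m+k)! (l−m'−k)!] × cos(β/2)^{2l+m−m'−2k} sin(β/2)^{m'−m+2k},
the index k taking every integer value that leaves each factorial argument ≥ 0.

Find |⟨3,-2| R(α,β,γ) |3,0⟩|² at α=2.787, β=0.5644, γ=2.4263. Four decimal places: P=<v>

First d^3_{-2,0}(β=0.5644), then the phase factors e^{-i(-2)α} and e^{-i(0)γ}:
With c≡cos(β/2)=0.960445 and s≡sin(β/2)=0.278469, N=[1·120·6·6]^{1/2}=65.726707
k: max(0,(0)−(-2))=2 … min(3+(0),3−(-2))=3
  k=2: (−1)^0·65.7267/(12)·0.9604^4·0.2785^2 = +0.361414
  k=3: (−1)^1·65.7267/(12)·0.9604^2·0.2785^4 = -0.030382
d^3_{-2,0}(0.5644) = +0.361414 -0.030382 = +0.331033
|D^3_{-2,0}|² = |d^3_{-2,0}(β)|² = (+0.331033)² = 0.109583 (the z-rotation phases have unit modulus)

P=0.1096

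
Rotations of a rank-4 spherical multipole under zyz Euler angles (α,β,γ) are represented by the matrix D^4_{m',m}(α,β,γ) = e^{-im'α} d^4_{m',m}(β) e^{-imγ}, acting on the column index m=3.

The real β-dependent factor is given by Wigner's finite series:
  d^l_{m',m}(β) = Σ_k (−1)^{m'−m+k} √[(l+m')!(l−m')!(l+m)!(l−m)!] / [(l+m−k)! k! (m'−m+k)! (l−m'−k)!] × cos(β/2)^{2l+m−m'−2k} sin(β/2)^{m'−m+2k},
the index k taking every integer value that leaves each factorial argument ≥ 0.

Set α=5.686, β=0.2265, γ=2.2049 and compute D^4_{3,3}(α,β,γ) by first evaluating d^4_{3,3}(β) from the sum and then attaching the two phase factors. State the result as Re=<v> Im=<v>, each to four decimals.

First d^4_{3,3}(β=0.2265), then the phase factors e^{-i(3)α} and e^{-i(3)γ}:
c=cos(0.2265/2)=0.993594, s=sin(0.2265/2)=0.113008; N=√[5040·1·5040·1]=5040.000000
k∈{0,1} keeps every argument non-negative
  k=0: (−1)^0·5040.0000/(5040)·0.9936^8·0.1130^0 = +0.949887
  k=1: (−1)^1·5040.0000/(720)·0.9936^6·0.1130^2 = -0.086014
d^4_{3,3}(0.2265) = +0.949887 -0.086014 = +0.863873
Phases: e^{-i·(3)·5.686}=-0.218971+0.975731i, e^{-i·(3)·2.2049}=+0.945550-0.325476i ⇒ D=+0.095483+0.858580i

Re=0.0955 Im=0.8586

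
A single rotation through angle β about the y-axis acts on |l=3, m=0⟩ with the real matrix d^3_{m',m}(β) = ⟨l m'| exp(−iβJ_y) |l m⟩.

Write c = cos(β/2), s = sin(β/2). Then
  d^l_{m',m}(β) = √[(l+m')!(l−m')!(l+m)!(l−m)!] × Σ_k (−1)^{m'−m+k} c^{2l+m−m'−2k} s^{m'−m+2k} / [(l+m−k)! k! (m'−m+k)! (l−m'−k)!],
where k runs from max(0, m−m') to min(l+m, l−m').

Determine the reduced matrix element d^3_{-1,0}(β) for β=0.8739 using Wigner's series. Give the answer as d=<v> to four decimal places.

d^3_{-1,0}(β=0.8739) via Wigner's sum:
Half-angle: c=0.906047, s=0.423178. N=√(2·24·6·6)=41.569219
k: max(0,(0)−(-1))=1 … min(3+(0),3−(-1))=3
  k=1: (−1)^0·41.5692/(12)·0.9060^5·0.4232^1 = +0.895089
  k=2: (−1)^1·41.5692/(4)·0.9060^3·0.4232^3 = -0.585777
  k=3: (−1)^2·41.5692/(12)·0.9060^1·0.4232^5 = +0.042595
d^3_{-1,0}(0.8739) = +0.895089 -0.585777 +0.042595 = +0.351906

d=0.3519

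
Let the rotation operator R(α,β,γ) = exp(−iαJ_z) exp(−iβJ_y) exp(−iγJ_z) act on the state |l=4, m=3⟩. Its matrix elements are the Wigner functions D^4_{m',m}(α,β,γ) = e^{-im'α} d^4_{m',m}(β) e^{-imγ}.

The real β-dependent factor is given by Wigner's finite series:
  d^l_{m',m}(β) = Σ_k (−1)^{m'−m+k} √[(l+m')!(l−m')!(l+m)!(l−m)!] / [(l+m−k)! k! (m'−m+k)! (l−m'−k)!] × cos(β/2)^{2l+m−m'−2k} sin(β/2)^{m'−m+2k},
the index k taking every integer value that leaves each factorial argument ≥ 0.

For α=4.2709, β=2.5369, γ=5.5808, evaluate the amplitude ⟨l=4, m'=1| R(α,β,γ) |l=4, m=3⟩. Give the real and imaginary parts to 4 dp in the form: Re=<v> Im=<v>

D^4_{1,3}(4.2709,2.5369,5.5808) = e^{-i·1·4.2709}·d^4_{1,3}(2.5369)·e^{-i·3·5.5808}. Compute d first:
c=cos(2.5369/2)=0.297761, s=sin(2.5369/2)=0.954640; N=√[120·6·5040·1]=1904.940944
k∈{2,3} keeps every argument non-negative
  k=2: (−1)^0·1904.9409/(240)·0.2978^6·0.9546^2 = +0.005041
  k=3: (−1)^1·1904.9409/(144)·0.2978^4·0.9546^4 = -0.086367
d^4_{1,3}(2.5369) = +0.005041 -0.086367 = -0.081326
Attach z-rotation phases: D = e^{-i(1)(4.2709)}·(-0.081326)·e^{-i(3)(5.5808)} = +0.045446+0.067443i

Re=0.0454 Im=0.0674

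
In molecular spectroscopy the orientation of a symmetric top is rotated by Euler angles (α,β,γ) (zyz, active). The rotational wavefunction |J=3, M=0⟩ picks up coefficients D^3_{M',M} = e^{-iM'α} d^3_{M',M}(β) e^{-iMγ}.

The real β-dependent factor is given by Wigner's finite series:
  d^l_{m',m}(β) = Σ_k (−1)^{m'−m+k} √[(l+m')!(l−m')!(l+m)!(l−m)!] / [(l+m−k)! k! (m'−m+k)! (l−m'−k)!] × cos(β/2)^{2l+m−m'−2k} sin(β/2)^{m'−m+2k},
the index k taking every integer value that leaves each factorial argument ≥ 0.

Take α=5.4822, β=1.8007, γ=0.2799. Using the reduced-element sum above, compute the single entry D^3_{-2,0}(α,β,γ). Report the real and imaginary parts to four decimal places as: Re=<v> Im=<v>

Re=0.0092 Im=0.2957

D^3_{-2,0}(5.4822,1.8007,0.2799) = e^{-i·-2·5.4822}·d^3_{-2,0}(1.8007)·e^{-i·0·0.2799}. Compute d first:
Half-angle: c=0.621336, s=0.783544. N=√(1·120·6·6)=65.726707
k: max(0,(0)−(-2))=2 … min(3+(0),3−(-2))=3
  k=2: (−1)^0·65.7267/(12)·0.6213^4·0.7835^2 = +0.501179
  k=3: (−1)^1·65.7267/(12)·0.6213^2·0.7835^4 = -0.797017
d^3_{-2,0}(1.8007) = +0.501179 -0.797017 = -0.295838
Phases: e^{-i·(-2)·5.4822}=-0.031169-0.999514i, e^{-i·(0)·0.2799}=+1.000000+0.000000i ⇒ D=+0.009221+0.295694i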